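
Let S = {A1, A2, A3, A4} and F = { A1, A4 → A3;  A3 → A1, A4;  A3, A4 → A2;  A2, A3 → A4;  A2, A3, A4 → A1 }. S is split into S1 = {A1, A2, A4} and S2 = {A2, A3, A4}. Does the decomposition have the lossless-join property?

Common attributes: S1 ∩ S2 = {A2, A4}.
No dependency enlarges {A2, A4}, so (A2, A4)⁺ = {A2, A4}.
The closure contains neither all of S1 = {A1, A2, A4} nor all of S2 = {A2, A3, A4}, so the common attributes are not a superkey of either fragment. The join is lossy.

No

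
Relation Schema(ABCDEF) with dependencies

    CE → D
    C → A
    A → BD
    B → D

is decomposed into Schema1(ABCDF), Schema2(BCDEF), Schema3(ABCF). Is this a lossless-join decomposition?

Yes

Chase test. Columns are ABCDEF; row i has aⱼ where attribute j ∈ Schemai, else bᵢⱼ.
Initial tableau (one row per fragment):
  row 1: a1 a2 a3 a4 b15 a6
  row 2: b21 a2 a3 a4 a5 a6
  row 3: a1 a2 a3 b34 b35 a6
Rows 1 and 2 agree on C; apply C→A and equate their A entries.
Rows 1 and 3 agree on A; apply A→BD and equate their BD entries.
Row 2 is now all distinguished symbols — the join is lossless.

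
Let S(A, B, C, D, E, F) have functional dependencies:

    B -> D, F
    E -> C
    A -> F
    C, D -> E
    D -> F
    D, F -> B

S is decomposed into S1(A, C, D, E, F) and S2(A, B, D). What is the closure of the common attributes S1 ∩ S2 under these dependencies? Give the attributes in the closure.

S1 ∩ S2 = {A, D}.
A → F applies, adding F
D, F → B applies, adding B
Closure: {A, B, D, F}.

A, B, D, F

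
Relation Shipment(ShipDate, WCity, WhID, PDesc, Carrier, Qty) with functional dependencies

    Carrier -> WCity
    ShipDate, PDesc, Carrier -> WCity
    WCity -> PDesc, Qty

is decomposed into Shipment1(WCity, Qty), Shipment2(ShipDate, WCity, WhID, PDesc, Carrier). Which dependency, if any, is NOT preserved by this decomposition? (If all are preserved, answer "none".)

Carrier → WCity lies within Shipment2.
ShipDate, PDesc, Carrier → WCity lies within Shipment2.
WCity → PDesc, Qty: restricted closure across fragments reaches PDesc, Qty.
Every dependency is enforceable on the fragments, so the decomposition is dependency-preserving.

none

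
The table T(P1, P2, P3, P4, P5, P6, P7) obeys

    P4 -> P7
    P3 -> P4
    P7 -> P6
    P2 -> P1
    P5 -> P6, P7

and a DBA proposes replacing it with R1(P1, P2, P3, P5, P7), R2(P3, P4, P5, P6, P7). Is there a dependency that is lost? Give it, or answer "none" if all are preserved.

P4 → P7 lies within R2.
P3 → P4 lies within R2.
P7 → P6 lies within R2.
P2 → P1 lies within R1.
P5 → P6, P7 lies within R2.
Every dependency is enforceable on the fragments, so the decomposition is dependency-preserving.

none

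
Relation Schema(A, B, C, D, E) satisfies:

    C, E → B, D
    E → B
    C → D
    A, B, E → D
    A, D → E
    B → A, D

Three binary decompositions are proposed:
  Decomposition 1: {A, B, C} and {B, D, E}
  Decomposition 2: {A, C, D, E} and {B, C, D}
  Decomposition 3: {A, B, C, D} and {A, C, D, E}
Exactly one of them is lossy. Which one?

Decomposition 2

Decomposition 1: common = {B}, closure = {A, B, D, E} → lossless.
Decomposition 2: common = {C, D}, closure = {C, D} → lossy.
Decomposition 3: common = {A, C, D}, closure = {A, B, C, D, E} → lossless.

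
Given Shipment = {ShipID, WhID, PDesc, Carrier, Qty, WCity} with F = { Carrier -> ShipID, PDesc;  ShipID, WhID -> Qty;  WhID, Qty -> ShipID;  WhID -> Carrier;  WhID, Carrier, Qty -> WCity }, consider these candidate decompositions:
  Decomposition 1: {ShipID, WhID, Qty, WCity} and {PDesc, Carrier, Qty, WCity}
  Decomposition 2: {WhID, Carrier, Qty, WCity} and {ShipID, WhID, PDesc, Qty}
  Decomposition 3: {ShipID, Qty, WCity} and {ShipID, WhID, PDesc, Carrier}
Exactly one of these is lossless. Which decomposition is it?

Decomposition 1: common = {Qty, WCity}, closure = {Qty, WCity} → lossy.
Decomposition 2: common = {WhID, Qty}, closure = {ShipID, WhID, PDesc, Carrier, Qty, WCity} → lossless.
Decomposition 3: common = {ShipID}, closure = {ShipID} → lossy.

Decomposition 2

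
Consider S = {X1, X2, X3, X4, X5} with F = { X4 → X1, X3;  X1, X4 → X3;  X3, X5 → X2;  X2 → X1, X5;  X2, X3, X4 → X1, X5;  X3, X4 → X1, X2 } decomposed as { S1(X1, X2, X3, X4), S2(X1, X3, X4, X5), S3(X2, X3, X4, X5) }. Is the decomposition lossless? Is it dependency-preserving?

lossless and dependency-preserving

Lossless test (chase): Rows 1 and 3 agree on X4; apply X4→X1, X3 and equate their X1, X3 entries. Rows 2 and 3 agree on X3, X5; apply X3, X5→X2 and equate their X2 entries. Rows 1 and 2 agree on X2; apply X2→X1, X5 and equate their X1, X5 entries. Row 1 is now all distinguished symbols — the join is lossless.
Dependency preservation: X2 → X1, X5; X2, X3, X4 → X1, X5 are not contained in any single fragment, but the restricted closure of each left-hand side across the fragments still reaches the right-hand side; the remaining FDs each lie inside some fragment. All dependencies are preserved.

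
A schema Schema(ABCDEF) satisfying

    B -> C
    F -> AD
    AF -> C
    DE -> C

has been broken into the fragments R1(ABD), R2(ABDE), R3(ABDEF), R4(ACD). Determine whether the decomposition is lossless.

No

Chase test. Columns are ABCDEF; row i has aⱼ where attribute j ∈ Ri, else bᵢⱼ.
Initial tableau (one row per fragment):
  row 1: a1 a2 b13 a4 b15 b16
  row 2: a1 a2 b23 a4 a5 b26
  row 3: a1 a2 b33 a4 a5 a6
  row 4: a1 b42 a3 a4 b45 b46
Rows 1 and 2 agree on B; apply B→C and equate their C entries.
Rows 1 and 3 agree on B; apply B→C and equate their C entries.
No row becomes fully distinguished — the join is lossy.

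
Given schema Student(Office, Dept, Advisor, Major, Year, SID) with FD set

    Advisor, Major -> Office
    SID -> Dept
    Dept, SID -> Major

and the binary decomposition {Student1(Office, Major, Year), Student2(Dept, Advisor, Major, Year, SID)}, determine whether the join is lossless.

Common attributes: Student1 ∩ Student2 = {Major, Year}.
No dependency enlarges {Major, Year}, so (Major, Year)⁺ = {Major, Year}.
The closure contains neither all of Student1 = {Office, Major, Year} nor all of Student2 = {Dept, Advisor, Major, Year, SID}, so the common attributes are not a superkey of either fragment. The join is lossy.

No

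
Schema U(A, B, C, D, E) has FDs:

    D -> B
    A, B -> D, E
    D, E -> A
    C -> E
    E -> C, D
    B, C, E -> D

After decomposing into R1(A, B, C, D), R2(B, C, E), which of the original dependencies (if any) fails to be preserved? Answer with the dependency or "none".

none

D → B lies within R1.
A, B → D, E: restricted closure across fragments reaches D, E.
D, E → A: restricted closure across fragments reaches A.
C → E lies within R2.
E → C, D: restricted closure across fragments reaches C, D.
B, C, E → D: restricted closure across fragments reaches D.
Every dependency is enforceable on the fragments, so the decomposition is dependency-preserving.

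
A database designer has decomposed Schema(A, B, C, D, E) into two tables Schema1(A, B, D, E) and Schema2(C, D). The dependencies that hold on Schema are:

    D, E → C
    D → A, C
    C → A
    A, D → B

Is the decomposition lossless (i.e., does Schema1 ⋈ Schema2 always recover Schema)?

Yes

Common attributes: Schema1 ∩ Schema2 = {D}.
Closure of {D}: D → A, C applies, adding A, C; A, D → B applies, adding B. So (D)⁺ = {A, B, C, D}.
This closure contains every attribute of Schema2, so Schema1 ∩ Schema2 → Schema2. The join is lossless.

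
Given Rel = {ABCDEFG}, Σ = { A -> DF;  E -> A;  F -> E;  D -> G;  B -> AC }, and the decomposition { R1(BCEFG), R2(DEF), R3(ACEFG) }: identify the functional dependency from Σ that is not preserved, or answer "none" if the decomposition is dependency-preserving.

Check D → G: no single fragment contains all of {DG}, and the restricted closure of {D} across the fragments never reaches {G}.
A → DF is preserved.
E → A is preserved.
F → E is preserved.
B → AC is preserved.

D -> G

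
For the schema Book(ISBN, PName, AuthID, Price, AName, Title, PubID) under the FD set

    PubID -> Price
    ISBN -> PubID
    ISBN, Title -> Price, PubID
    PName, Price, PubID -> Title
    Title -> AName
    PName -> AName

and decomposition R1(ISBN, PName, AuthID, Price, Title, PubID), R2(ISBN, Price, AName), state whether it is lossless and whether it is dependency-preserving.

lossy and not dependency-preserving

Lossless test: (ISBN, Price)⁺ = {ISBN, Price, PubID}, which is a superkey of neither fragment — lossy.
Dependency preservation: the restricted closure of {Title} across the fragments never reaches {AName}, so Title → AName cannot be enforced without a join — not preserved.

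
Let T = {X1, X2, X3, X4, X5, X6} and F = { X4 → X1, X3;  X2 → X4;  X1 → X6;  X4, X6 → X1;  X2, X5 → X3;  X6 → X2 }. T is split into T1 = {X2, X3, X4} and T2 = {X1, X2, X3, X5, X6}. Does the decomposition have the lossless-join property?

Yes

Common attributes: T1 ∩ T2 = {X2, X3}.
Closure of {X2, X3}: X2 → X4 applies, adding X4; X4 → X1, X3 applies, adding X1; X1 → X6 applies, adding X6. So (X2, X3)⁺ = {X1, X2, X3, X4, X6}.
This closure contains every attribute of T1, so T1 ∩ T2 → T1. The join is lossless.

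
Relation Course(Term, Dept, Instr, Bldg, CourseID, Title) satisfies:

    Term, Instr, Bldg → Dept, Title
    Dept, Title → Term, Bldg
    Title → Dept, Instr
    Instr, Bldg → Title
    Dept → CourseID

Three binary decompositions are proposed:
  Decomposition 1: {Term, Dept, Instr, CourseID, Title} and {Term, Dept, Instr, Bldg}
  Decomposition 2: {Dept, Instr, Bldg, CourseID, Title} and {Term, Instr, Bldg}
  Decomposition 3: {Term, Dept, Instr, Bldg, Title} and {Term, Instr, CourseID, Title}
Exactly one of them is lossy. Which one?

Decomposition 1: common = {Term, Dept, Instr}, closure = {Term, Dept, Instr, CourseID} → lossy.
Decomposition 2: common = {Instr, Bldg}, closure = {Term, Dept, Instr, Bldg, CourseID, Title} → lossless.
Decomposition 3: common = {Term, Instr, Title}, closure = {Term, Dept, Instr, Bldg, CourseID, Title} → lossless.

Decomposition 1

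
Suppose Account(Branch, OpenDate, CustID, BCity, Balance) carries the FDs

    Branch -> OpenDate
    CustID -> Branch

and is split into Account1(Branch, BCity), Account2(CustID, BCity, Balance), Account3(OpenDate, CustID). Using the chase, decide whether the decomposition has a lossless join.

Chase test. Columns are Branch, OpenDate, CustID, BCity, Balance; row i has aⱼ where attribute j ∈ Accounti, else bᵢⱼ.
Initial tableau (one row per fragment):
  row 1: a1 b12 b13 a4 b15
  row 2: b21 b22 a3 a4 a5
  row 3: b31 a2 a3 b34 b35
Rows 2 and 3 agree on CustID; apply CustID→Branch and equate their Branch entries.
Rows 2 and 3 agree on Branch; apply Branch→OpenDate and equate their OpenDate entries.
No row becomes fully distinguished — the join is lossy.

No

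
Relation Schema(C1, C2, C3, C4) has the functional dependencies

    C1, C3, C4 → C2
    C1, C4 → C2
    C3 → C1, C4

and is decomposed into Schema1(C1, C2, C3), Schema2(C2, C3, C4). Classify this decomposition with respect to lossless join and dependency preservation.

Lossless test: (C2, C3)⁺ = {C1, C2, C3, C4}, which contains all of one fragment — lossless.
Dependency preservation: the restricted closure of {C1, C4} across the fragments never reaches {C2}, so C1, C4 → C2 cannot be enforced without a join — not preserved.

lossless but not dependency-preserving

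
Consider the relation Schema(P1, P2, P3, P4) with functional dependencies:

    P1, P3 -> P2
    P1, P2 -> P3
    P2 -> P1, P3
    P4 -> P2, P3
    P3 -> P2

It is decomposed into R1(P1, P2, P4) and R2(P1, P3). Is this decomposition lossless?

Common attributes: R1 ∩ R2 = {P1}.
No dependency enlarges {P1}, so (P1)⁺ = {P1}.
The closure contains neither all of R1 = {P1, P2, P4} nor all of R2 = {P1, P3}, so the common attributes are not a superkey of either fragment. The join is lossy.

No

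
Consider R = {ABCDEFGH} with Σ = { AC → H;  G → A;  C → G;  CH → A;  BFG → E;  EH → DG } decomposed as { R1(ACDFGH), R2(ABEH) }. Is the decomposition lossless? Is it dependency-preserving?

lossy and not dependency-preserving

Lossless test: (AH)⁺ = {AH}, which is a superkey of neither fragment — lossy.
Dependency preservation: the restricted closure of {BFG} across the fragments never reaches {E}, so BFG → E cannot be enforced without a join — not preserved.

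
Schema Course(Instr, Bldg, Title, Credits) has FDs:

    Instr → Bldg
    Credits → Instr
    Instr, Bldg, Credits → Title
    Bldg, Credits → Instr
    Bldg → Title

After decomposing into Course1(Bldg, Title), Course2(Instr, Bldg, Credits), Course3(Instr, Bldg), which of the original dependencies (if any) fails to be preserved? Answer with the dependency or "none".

none

Instr → Bldg lies within Course2.
Credits → Instr lies within Course2.
Instr, Bldg, Credits → Title: restricted closure across fragments reaches Title.
Bldg, Credits → Instr lies within Course2.
Bldg → Title lies within Course1.
Every dependency is enforceable on the fragments, so the decomposition is dependency-preserving.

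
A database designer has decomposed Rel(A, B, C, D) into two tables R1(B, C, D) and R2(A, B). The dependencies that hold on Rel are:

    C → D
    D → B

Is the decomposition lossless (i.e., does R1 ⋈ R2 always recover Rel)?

Common attributes: R1 ∩ R2 = {B}.
No dependency enlarges {B}, so (B)⁺ = {B}.
The closure contains neither all of R1 = {B, C, D} nor all of R2 = {A, B}, so the common attributes are not a superkey of either fragment. The join is lossy.

No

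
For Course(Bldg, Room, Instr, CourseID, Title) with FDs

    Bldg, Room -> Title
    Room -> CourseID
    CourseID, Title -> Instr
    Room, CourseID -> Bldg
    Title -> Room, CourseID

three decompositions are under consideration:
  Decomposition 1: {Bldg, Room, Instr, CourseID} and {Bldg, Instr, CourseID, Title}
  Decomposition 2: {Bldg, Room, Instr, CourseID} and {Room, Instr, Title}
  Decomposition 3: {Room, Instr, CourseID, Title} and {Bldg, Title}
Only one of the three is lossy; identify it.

Decomposition 1

Decomposition 1: common = {Bldg, Instr, CourseID}, closure = {Bldg, Instr, CourseID} → lossy.
Decomposition 2: common = {Room, Instr}, closure = {Bldg, Room, Instr, CourseID, Title} → lossless.
Decomposition 3: common = {Title}, closure = {Bldg, Room, Instr, CourseID, Title} → lossless.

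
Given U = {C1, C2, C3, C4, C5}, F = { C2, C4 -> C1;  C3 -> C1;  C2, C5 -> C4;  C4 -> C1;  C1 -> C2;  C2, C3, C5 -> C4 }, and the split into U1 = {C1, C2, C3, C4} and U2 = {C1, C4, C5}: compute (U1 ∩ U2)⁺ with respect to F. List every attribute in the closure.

C1, C2, C4

U1 ∩ U2 = {C1, C4}.
C1 → C2 applies, adding C2
Closure: {C1, C2, C4}.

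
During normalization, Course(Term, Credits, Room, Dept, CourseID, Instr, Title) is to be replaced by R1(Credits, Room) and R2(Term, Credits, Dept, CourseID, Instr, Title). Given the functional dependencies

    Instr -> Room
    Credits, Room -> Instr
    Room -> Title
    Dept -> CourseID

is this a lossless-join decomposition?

No

Common attributes: R1 ∩ R2 = {Credits}.
No dependency enlarges {Credits}, so (Credits)⁺ = {Credits}.
The closure contains neither all of R1 = {Credits, Room} nor all of R2 = {Term, Credits, Dept, CourseID, Instr, Title}, so the common attributes are not a superkey of either fragment. The join is lossy.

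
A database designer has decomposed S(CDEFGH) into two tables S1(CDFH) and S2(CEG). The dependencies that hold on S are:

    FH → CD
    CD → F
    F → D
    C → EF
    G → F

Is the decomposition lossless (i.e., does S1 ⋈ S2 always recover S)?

Common attributes: S1 ∩ S2 = {C}.
Closure of {C}: C → EF applies, adding EF; F → D applies, adding D. So (C)⁺ = {CDEF}.
The closure contains neither all of S1 = {CDFH} nor all of S2 = {CEG}, so the common attributes are not a superkey of either fragment. The join is lossy.

No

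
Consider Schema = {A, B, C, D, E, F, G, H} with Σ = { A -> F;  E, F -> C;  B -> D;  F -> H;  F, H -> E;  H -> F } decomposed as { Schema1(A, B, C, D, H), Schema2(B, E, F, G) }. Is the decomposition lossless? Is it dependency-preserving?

lossy and not dependency-preserving

Lossless test: (B)⁺ = {B, D}, which is a superkey of neither fragment — lossy.
Dependency preservation: the restricted closure of {A} across the fragments never reaches {F}, so A → F cannot be enforced without a join — not preserved.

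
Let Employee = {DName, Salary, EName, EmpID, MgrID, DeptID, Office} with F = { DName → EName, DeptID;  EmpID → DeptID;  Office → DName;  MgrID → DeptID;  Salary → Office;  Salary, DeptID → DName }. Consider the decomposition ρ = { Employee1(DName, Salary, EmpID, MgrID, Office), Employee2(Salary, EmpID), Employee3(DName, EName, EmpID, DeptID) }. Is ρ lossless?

Chase test. Columns are DName, Salary, EName, EmpID, MgrID, DeptID, Office; row i has aⱼ where attribute j ∈ Employeei, else bᵢⱼ.
Initial tableau (one row per fragment):
  row 1: a1 a2 b13 a4 a5 b16 a7
  row 2: b21 a2 b23 a4 b25 b26 b27
  row 3: a1 b32 a3 a4 b35 a6 b37
Rows 1 and 3 agree on DName; apply DName→EName, DeptID and equate their EName, DeptID entries.
Rows 1 and 2 agree on EmpID; apply EmpID→DeptID and equate their DeptID entries.
Rows 1 and 2 agree on Salary; apply Salary→Office and equate their Office entries.
Rows 1 and 2 agree on Salary, DeptID; apply Salary, DeptID→DName and equate their DName entries.
Rows 1 and 2 agree on DName; apply DName→EName, DeptID and equate their EName, DeptID entries.
Row 1 is now all distinguished symbols — the join is lossless.

Yes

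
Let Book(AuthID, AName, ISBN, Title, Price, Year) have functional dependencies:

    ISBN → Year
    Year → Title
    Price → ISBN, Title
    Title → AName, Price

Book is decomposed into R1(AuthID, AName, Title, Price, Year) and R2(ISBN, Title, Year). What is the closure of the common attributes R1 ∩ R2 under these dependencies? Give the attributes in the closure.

R1 ∩ R2 = {Title, Year}.
Title → AName, Price applies, adding AName, Price
Price → ISBN, Title applies, adding ISBN
Closure: {AName, ISBN, Title, Price, Year}.

AName, ISBN, Title, Price, Year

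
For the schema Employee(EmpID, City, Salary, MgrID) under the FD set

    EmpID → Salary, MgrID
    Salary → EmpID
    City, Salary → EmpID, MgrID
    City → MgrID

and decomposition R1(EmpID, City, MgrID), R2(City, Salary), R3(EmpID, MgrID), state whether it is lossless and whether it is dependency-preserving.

Lossless test (chase): Rows 1 and 3 agree on EmpID; apply EmpID→Salary, MgrID and equate their Salary, MgrID entries. Rows 1 and 2 agree on City; apply City→MgrID and equate their MgrID entries. No row becomes fully distinguished — the join is lossy.
Dependency preservation: the restricted closure of {EmpID} across the fragments never reaches {Salary, MgrID}, so EmpID → Salary, MgrID cannot be enforced without a join — not preserved.

lossy and not dependency-preserving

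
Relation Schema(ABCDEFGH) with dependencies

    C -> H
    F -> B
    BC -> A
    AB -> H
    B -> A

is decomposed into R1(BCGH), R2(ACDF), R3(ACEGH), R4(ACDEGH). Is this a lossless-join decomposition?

Chase test. Columns are ABCDEFGH; row i has aⱼ where attribute j ∈ Ri, else bᵢⱼ.
Initial tableau (one row per fragment):
  row 1: b11 a2 a3 b14 b15 b16 a7 a8
  row 2: a1 b22 a3 a4 b25 a6 b27 b28
  row 3: a1 b32 a3 b34 a5 b36 a7 a8
  row 4: a1 b42 a3 a4 a5 b46 a7 a8
Rows 1 and 2 agree on C; apply C→H and equate their H entries.
No row becomes fully distinguished — the join is lossy.

No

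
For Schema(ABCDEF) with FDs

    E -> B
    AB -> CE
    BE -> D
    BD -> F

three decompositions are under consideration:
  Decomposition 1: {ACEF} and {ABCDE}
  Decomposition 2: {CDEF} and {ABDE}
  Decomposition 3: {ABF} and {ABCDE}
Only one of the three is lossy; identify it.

Decomposition 2

Decomposition 1: common = {ACE}, closure = {ABCDEF} → lossless.
Decomposition 2: common = {DE}, closure = {BDEF} → lossy.
Decomposition 3: common = {AB}, closure = {ABCDEF} → lossless.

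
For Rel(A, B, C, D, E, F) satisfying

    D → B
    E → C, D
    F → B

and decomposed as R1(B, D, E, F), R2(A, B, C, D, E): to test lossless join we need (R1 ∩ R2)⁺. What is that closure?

R1 ∩ R2 = {B, D, E}.
E → C, D applies, adding C
Closure: {B, C, D, E}.

B, C, D, E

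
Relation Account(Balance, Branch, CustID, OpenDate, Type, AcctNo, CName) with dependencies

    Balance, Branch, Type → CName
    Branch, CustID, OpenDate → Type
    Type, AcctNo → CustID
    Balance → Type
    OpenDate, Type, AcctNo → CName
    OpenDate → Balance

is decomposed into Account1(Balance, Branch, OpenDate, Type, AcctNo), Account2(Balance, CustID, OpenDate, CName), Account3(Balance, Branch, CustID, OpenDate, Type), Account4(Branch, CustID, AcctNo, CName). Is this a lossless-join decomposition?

Chase test. Columns are Balance, Branch, CustID, OpenDate, Type, AcctNo, CName; row i has aⱼ where attribute j ∈ Accounti, else bᵢⱼ.
Initial tableau (one row per fragment):
  row 1: a1 a2 b13 a4 a5 a6 b17
  row 2: a1 b22 a3 a4 b25 b26 a7
  row 3: a1 a2 a3 a4 a5 b36 b37
  row 4: b41 a2 a3 b44 b45 a6 a7
Rows 1 and 3 agree on Balance, Branch, Type; apply Balance, Branch, Type→CName and equate their CName entries.
Rows 1 and 2 agree on Balance; apply Balance→Type and equate their Type entries.
No row becomes fully distinguished — the join is lossy.

No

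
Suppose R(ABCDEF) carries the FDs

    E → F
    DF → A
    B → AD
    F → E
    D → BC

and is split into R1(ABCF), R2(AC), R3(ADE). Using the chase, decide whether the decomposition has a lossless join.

No

Chase test. Columns are ABCDEF; row i has aⱼ where attribute j ∈ Ri, else bᵢⱼ.
Initial tableau (one row per fragment):
  row 1: a1 a2 a3 b14 b15 a6
  row 2: a1 b22 a3 b24 b25 b26
  row 3: a1 b32 b33 a4 a5 b36
No row becomes fully distinguished — the join is lossy.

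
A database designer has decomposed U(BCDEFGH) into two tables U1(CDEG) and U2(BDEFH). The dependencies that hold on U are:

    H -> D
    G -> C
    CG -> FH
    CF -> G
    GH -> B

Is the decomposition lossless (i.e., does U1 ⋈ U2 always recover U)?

Common attributes: U1 ∩ U2 = {DE}.
No dependency enlarges {DE}, so (DE)⁺ = {DE}.
The closure contains neither all of U1 = {CDEG} nor all of U2 = {BDEFH}, so the common attributes are not a superkey of either fragment. The join is lossy.

No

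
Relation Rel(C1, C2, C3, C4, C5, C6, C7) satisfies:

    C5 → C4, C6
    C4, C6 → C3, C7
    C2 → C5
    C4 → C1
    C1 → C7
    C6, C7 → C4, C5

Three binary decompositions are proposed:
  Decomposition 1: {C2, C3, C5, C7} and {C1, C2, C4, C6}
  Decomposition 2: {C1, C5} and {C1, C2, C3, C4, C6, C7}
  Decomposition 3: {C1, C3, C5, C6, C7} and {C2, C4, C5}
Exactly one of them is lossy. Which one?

Decomposition 1: common = {C2}, closure = {C1, C2, C3, C4, C5, C6, C7} → lossless.
Decomposition 2: common = {C1}, closure = {C1, C7} → lossy.
Decomposition 3: common = {C5}, closure = {C1, C3, C4, C5, C6, C7} → lossless.

Decomposition 2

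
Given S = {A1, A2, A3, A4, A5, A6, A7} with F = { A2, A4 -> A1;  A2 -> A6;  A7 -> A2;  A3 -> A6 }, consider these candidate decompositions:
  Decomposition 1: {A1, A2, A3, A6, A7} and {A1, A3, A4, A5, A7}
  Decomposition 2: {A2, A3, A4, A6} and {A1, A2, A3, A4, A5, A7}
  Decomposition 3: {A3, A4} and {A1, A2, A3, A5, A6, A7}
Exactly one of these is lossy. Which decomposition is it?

Decomposition 1: common = {A1, A3, A7}, closure = {A1, A2, A3, A6, A7} → lossless.
Decomposition 2: common = {A2, A3, A4}, closure = {A1, A2, A3, A4, A6} → lossless.
Decomposition 3: common = {A3}, closure = {A3, A6} → lossy.

Decomposition 3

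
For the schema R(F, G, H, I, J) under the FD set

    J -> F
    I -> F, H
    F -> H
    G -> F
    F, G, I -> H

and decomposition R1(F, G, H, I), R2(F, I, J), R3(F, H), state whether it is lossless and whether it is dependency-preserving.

lossy but dependency-preserving

Lossless test (chase): Rows 1 and 2 agree on I; apply I→F, H and equate their F, H entries. No row becomes fully distinguished — the join is lossy.
Dependency preservation: every FD's attributes lie within a single fragment, so each can be enforced locally — preserved.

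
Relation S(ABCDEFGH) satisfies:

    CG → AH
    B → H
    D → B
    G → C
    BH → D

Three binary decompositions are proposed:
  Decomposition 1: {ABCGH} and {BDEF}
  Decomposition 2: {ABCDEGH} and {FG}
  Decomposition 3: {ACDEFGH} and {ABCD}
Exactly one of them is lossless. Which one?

Decomposition 1: common = {B}, closure = {BDH} → lossy.
Decomposition 2: common = {G}, closure = {ACGH} → lossy.
Decomposition 3: common = {ACD}, closure = {ABCDH} → lossless.

Decomposition 3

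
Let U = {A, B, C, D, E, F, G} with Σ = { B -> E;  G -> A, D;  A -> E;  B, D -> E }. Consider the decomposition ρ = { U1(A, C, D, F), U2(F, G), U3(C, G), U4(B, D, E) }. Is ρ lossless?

Chase test. Columns are A, B, C, D, E, F, G; row i has aⱼ where attribute j ∈ Ui, else bᵢⱼ.
Initial tableau (one row per fragment):
  row 1: a1 b12 a3 a4 b15 a6 b17
  row 2: b21 b22 b23 b24 b25 a6 a7
  row 3: b31 b32 a3 b34 b35 b36 a7
  row 4: b41 a2 b43 a4 a5 b46 b47
Rows 2 and 3 agree on G; apply G→A, D and equate their A, D entries.
Rows 2 and 3 agree on A; apply A→E and equate their E entries.
No row becomes fully distinguished — the join is lossy.

No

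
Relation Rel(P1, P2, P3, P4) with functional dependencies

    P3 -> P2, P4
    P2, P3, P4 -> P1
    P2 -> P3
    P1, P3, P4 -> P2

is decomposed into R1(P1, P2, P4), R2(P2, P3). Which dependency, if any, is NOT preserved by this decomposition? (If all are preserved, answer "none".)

none

P3 → P2, P4: restricted closure across fragments reaches P2, P4.
P2, P3, P4 → P1: restricted closure across fragments reaches P1.
P2 → P3 lies within R2.
P1, P3, P4 → P2: restricted closure across fragments reaches P2.
Every dependency is enforceable on the fragments, so the decomposition is dependency-preserving.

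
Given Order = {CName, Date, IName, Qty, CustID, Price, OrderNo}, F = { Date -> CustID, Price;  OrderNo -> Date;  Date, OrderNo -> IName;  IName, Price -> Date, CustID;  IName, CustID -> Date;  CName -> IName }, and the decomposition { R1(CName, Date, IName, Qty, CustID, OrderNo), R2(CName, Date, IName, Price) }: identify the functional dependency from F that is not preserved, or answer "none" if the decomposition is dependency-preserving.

Date → CustID, Price: restricted closure across fragments reaches CustID, Price.
OrderNo → Date lies within R1.
Date, OrderNo → IName lies within R1.
IName, Price → Date, CustID: restricted closure across fragments reaches Date, CustID.
IName, CustID → Date lies within R1.
CName → IName lies within R1.
Every dependency is enforceable on the fragments, so the decomposition is dependency-preserving.

none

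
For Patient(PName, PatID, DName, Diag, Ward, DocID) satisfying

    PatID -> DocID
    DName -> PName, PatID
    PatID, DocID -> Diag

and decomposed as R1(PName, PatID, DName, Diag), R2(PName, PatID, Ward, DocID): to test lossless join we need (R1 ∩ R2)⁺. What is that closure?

PName, PatID, Diag, DocID

R1 ∩ R2 = {PName, PatID}.
PatID → DocID applies, adding DocID
PatID, DocID → Diag applies, adding Diag
Closure: {PName, PatID, Diag, DocID}.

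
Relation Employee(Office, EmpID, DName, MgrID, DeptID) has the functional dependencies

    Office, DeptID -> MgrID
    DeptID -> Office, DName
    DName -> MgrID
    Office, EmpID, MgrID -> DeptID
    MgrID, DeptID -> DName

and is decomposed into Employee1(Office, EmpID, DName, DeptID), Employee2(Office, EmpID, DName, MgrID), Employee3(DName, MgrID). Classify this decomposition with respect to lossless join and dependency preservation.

Lossless test (chase): Rows 1 and 2 agree on DName; apply DName→MgrID and equate their MgrID entries. Rows 1 and 2 agree on Office, EmpID, MgrID; apply Office, EmpID, MgrID→DeptID and equate their DeptID entries. Row 1 is now all distinguished symbols — the join is lossless.
Dependency preservation: Office, DeptID → MgrID; Office, EmpID, MgrID → DeptID; MgrID, DeptID → DName are not contained in any single fragment, but the restricted closure of each left-hand side across the fragments still reaches the right-hand side; the remaining FDs each lie inside some fragment. All dependencies are preserved.

lossless and dependency-preserving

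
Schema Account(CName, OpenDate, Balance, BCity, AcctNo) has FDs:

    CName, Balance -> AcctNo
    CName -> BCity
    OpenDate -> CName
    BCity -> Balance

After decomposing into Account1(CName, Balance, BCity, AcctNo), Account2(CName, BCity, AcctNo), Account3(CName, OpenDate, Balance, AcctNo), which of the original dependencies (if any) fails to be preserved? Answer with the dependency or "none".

none

CName, Balance → AcctNo lies within Account1.
CName → BCity lies within Account1.
OpenDate → CName lies within Account3.
BCity → Balance lies within Account1.
Every dependency is enforceable on the fragments, so the decomposition is dependency-preserving.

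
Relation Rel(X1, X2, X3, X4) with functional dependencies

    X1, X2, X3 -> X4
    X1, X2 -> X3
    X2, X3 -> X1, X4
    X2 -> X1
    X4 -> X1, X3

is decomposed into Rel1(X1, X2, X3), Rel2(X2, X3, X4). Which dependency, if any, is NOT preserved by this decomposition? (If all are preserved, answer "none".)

X4 -> X1, X3

Check X4 → X1, X3: no single fragment contains all of {X1, X3, X4}, and the restricted closure of {X4} across the fragments never reaches {X1, X3}.
X1, X2, X3 → X4 is preserved.
X1, X2 → X3 is preserved.
X2, X3 → X1, X4 is preserved.
X2 → X1 is preserved.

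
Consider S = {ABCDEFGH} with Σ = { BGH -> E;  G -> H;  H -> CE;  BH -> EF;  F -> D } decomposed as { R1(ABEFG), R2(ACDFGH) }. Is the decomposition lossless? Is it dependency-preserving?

lossless but not dependency-preserving

Lossless test: (AFG)⁺ = {ACDEFGH}, which contains all of one fragment — lossless.
Dependency preservation: the restricted closure of {H} across the fragments never reaches {CE}, so H → CE cannot be enforced without a join — not preserved.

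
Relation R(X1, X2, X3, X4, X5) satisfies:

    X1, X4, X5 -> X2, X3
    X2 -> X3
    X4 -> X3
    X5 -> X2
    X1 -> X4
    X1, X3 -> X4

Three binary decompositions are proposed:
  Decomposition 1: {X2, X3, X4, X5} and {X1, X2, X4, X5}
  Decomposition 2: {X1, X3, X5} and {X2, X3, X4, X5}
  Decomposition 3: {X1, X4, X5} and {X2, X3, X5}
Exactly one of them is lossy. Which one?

Decomposition 2

Decomposition 1: common = {X2, X4, X5}, closure = {X2, X3, X4, X5} → lossless.
Decomposition 2: common = {X3, X5}, closure = {X2, X3, X5} → lossy.
Decomposition 3: common = {X5}, closure = {X2, X3, X5} → lossless.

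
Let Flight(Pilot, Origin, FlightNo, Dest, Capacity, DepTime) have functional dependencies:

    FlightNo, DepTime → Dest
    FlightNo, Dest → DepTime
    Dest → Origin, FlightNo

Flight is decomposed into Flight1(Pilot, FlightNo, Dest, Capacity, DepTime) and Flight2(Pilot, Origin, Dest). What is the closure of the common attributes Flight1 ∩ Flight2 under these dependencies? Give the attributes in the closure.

Pilot, Origin, FlightNo, Dest, DepTime

Flight1 ∩ Flight2 = {Pilot, Dest}.
Dest → Origin, FlightNo applies, adding Origin, FlightNo
FlightNo, Dest → DepTime applies, adding DepTime
Closure: {Pilot, Origin, FlightNo, Dest, DepTime}.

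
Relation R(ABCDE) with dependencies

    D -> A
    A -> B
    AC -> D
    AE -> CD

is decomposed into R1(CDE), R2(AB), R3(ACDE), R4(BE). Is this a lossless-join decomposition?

Chase test. Columns are ABCDE; row i has aⱼ where attribute j ∈ Ri, else bᵢⱼ.
Initial tableau (one row per fragment):
  row 1: b11 b12 a3 a4 a5
  row 2: a1 a2 b23 b24 b25
  row 3: a1 b32 a3 a4 a5
  row 4: b41 a2 b43 b44 a5
Rows 1 and 3 agree on D; apply D→A and equate their A entries.
Rows 1 and 2 agree on A; apply A→B and equate their B entries.
Rows 1 and 3 agree on A; apply A→B and equate their B entries.
Row 1 is now all distinguished symbols — the join is lossless.

Yes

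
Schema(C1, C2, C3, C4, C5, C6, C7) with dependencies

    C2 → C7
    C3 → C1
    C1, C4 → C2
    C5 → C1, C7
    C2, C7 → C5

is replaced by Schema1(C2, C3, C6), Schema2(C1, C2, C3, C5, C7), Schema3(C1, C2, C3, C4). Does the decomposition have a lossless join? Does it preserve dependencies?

lossy but dependency-preserving

Lossless test (chase): Rows 1 and 2 agree on C2; apply C2→C7 and equate their C7 entries. Rows 1 and 3 agree on C2; apply C2→C7 and equate their C7 entries. Rows 1 and 2 agree on C3; apply C3→C1 and equate their C1 entries. Rows 1 and 2 agree on C2, C7; apply C2, C7→C5 and equate their C5 entries. Rows 1 and 3 agree on C2, C7; apply C2, C7→C5 and equate their C5 entries. No row becomes fully distinguished — the join is lossy.
Dependency preservation: every FD's attributes lie within a single fragment, so each can be enforced locally — preserved.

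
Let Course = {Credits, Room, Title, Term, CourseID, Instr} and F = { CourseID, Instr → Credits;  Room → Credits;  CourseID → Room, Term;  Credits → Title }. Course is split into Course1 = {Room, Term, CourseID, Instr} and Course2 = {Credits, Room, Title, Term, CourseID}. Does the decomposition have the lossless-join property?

Common attributes: Course1 ∩ Course2 = {Room, Term, CourseID}.
Closure of {Room, Term, CourseID}: Room → Credits applies, adding Credits; Credits → Title applies, adding Title. So (Room, Term, CourseID)⁺ = {Credits, Room, Title, Term, CourseID}.
This closure contains every attribute of Course2, so Course1 ∩ Course2 → Course2. The join is lossless.

Yes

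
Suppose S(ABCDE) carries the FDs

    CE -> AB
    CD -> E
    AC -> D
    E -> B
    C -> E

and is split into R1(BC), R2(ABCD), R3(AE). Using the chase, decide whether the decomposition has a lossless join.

Chase test. Columns are ABCDE; row i has aⱼ where attribute j ∈ Ri, else bᵢⱼ.
Initial tableau (one row per fragment):
  row 1: b11 a2 a3 b14 b15
  row 2: a1 a2 a3 a4 b25
  row 3: a1 b32 b33 b34 a5
Rows 1 and 2 agree on C; apply C→E and equate their E entries.
Rows 1 and 2 agree on CE; apply CE→AB and equate their AB entries.
Rows 1 and 2 agree on AC; apply AC→D and equate their D entries.
No row becomes fully distinguished — the join is lossy.

No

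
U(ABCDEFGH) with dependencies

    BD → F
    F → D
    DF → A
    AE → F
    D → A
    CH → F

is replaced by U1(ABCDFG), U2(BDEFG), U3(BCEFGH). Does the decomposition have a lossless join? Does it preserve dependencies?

Lossless test (chase): Rows 1 and 3 agree on F; apply F→D and equate their D entries. Rows 1 and 2 agree on DF; apply DF→A and equate their A entries. Rows 1 and 3 agree on DF; apply DF→A and equate their A entries. Row 3 is now all distinguished symbols — the join is lossless.
Dependency preservation: the restricted closure of {AE} across the fragments never reaches {F}, so AE → F cannot be enforced without a join — not preserved.

lossless but not dependency-preserving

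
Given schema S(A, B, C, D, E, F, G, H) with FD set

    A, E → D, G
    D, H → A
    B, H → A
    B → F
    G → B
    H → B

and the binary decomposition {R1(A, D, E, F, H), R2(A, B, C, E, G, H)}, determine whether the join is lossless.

Yes

Common attributes: R1 ∩ R2 = {A, E, H}.
Closure of {A, E, H}: A, E → D, G applies, adding D, G; G → B applies, adding B; B → F applies, adding F. So (A, E, H)⁺ = {A, B, D, E, F, G, H}.
This closure contains every attribute of R1, so R1 ∩ R2 → R1. The join is lossless.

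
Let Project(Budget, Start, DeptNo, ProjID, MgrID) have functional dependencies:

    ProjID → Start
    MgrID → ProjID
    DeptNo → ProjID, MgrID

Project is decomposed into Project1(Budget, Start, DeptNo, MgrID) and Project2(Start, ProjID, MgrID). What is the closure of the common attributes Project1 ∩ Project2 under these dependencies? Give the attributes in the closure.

Project1 ∩ Project2 = {Start, MgrID}.
MgrID → ProjID applies, adding ProjID
Closure: {Start, ProjID, MgrID}.

Start, ProjID, MgrID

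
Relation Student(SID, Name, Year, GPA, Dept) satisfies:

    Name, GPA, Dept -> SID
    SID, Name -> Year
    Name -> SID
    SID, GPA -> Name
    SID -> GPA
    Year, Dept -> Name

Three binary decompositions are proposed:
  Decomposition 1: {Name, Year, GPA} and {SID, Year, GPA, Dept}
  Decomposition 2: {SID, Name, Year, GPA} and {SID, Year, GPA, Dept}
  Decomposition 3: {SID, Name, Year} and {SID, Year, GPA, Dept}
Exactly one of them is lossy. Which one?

Decomposition 1

Decomposition 1: common = {Year, GPA}, closure = {Year, GPA} → lossy.
Decomposition 2: common = {SID, Year, GPA}, closure = {SID, Name, Year, GPA} → lossless.
Decomposition 3: common = {SID, Year}, closure = {SID, Name, Year, GPA} → lossless.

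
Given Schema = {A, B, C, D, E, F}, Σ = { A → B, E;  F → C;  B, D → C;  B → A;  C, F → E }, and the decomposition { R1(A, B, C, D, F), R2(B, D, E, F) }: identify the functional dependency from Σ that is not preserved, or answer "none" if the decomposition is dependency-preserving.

A → B, E: restricted closure across fragments reaches B, E.
F → C lies within R1.
B, D → C lies within R1.
B → A lies within R1.
C, F → E: restricted closure across fragments reaches E.
Every dependency is enforceable on the fragments, so the decomposition is dependency-preserving.

none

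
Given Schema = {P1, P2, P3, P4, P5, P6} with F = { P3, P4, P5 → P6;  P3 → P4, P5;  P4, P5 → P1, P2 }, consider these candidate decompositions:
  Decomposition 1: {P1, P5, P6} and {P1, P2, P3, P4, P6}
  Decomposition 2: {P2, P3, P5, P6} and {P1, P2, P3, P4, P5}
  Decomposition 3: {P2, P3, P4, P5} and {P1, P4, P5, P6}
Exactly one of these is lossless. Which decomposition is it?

Decomposition 1: common = {P1, P6}, closure = {P1, P6} → lossy.
Decomposition 2: common = {P2, P3, P5}, closure = {P1, P2, P3, P4, P5, P6} → lossless.
Decomposition 3: common = {P4, P5}, closure = {P1, P2, P4, P5} → lossy.

Decomposition 2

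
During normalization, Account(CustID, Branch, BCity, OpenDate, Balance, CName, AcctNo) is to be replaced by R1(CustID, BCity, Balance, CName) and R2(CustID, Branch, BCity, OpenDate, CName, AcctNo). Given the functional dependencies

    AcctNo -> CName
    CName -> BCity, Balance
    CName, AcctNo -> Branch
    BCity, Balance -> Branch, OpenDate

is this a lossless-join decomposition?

Common attributes: R1 ∩ R2 = {CustID, BCity, CName}.
Closure of {CustID, BCity, CName}: CName → BCity, Balance applies, adding Balance; BCity, Balance → Branch, OpenDate applies, adding Branch, OpenDate. So (CustID, BCity, CName)⁺ = {CustID, Branch, BCity, OpenDate, Balance, CName}.
This closure contains every attribute of R1, so R1 ∩ R2 → R1. The join is lossless.

Yes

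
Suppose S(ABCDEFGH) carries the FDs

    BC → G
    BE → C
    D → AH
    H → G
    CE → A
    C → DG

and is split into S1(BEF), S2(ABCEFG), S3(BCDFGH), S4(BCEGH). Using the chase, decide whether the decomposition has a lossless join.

Yes

Chase test. Columns are ABCDEFGH; row i has aⱼ where attribute j ∈ Si, else bᵢⱼ.
Initial tableau (one row per fragment):
  row 1: b11 a2 b13 b14 a5 a6 b17 b18
  row 2: a1 a2 a3 b24 a5 a6 a7 b28
  row 3: b31 a2 a3 a4 b35 a6 a7 a8
  row 4: b41 a2 a3 b44 a5 b46 a7 a8
Rows 1 and 2 agree on BE; apply BE→C and equate their C entries.
Rows 1 and 2 agree on CE; apply CE→A and equate their A entries.
Rows 1 and 4 agree on CE; apply CE→A and equate their A entries.
Rows 1 and 2 agree on C; apply C→DG and equate their DG entries.
Rows 1 and 3 agree on C; apply C→DG and equate their DG entries.
Rows 1 and 4 agree on C; apply C→DG and equate their DG entries.
Rows 1 and 2 agree on D; apply D→AH and equate their AH entries.
Rows 1 and 3 agree on D; apply D→AH and equate their AH entries.
Row 1 is now all distinguished symbols — the join is lossless.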